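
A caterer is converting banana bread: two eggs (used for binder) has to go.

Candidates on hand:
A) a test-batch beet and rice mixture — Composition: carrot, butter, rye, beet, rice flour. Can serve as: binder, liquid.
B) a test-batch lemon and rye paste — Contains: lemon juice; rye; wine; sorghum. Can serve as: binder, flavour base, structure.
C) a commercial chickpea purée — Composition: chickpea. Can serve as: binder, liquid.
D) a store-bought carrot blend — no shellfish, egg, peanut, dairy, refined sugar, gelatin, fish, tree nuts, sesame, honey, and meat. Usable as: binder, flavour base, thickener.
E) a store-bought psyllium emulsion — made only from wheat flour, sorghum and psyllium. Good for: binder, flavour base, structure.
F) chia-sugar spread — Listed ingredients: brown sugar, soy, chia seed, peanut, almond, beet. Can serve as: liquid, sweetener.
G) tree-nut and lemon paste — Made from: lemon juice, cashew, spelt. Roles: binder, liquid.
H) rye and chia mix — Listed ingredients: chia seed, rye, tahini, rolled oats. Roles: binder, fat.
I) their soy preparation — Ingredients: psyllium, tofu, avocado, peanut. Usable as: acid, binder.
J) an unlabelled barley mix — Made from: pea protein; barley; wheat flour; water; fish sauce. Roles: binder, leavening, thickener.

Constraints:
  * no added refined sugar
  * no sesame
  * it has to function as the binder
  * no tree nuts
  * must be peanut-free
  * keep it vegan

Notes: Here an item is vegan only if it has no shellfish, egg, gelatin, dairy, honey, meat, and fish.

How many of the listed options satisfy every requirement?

A: has butter, so not vegan — no
B: works as a binder, no peanut, no sesame — valid
C: all constraints satisfied — valid
D: works as a binder, no tree nuts, no sesame — valid
E: only wheat flour, sorghum, and psyllium; none excluded — valid
F: not usable as a binder; has brown sugar, so not no-added-sugar (and 2 more) — out
G: has cashew, so not tree-nut-free — reject
H: has tahini, so not sesame-free — reject
I: has peanut, so not peanut-free — reject
J: has fish sauce, so not vegan — reject

4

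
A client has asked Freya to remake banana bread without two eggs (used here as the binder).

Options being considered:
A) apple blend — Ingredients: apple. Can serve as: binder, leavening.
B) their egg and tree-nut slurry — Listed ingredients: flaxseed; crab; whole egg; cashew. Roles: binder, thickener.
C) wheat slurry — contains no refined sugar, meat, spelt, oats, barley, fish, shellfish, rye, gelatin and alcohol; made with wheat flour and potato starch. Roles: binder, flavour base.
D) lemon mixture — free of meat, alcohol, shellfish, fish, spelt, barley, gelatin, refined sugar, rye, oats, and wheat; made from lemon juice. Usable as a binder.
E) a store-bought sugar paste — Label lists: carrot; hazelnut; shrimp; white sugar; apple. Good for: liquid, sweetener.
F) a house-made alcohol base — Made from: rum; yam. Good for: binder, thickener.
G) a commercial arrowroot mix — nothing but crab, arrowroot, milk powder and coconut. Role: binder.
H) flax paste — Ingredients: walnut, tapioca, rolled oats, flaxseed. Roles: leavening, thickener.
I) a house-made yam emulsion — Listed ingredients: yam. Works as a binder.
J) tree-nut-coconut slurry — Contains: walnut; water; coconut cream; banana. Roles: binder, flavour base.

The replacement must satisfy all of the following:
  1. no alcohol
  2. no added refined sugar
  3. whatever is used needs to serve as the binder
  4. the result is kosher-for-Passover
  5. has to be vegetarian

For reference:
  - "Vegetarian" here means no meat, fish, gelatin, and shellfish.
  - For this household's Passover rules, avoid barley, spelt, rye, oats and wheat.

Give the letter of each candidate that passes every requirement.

A: no alcohol, kosher-for-Passover — OK
B: has crab, so not vegetarian — out
C: has wheat flour, so not kosher-for-Passover — no
D: every rule checks out — valid
E: not usable as a binder; has shrimp, so not vegetarian (and 1 more) — reject
F: has rum, so not alcohol-free — out
G: has crab, so not vegetarian — no
H: not usable as a binder; has rolled oats, so not kosher-for-Passover — no
I: all constraints satisfied — OK
J: no refined sugar, vegetarian — OK

A, D, I, J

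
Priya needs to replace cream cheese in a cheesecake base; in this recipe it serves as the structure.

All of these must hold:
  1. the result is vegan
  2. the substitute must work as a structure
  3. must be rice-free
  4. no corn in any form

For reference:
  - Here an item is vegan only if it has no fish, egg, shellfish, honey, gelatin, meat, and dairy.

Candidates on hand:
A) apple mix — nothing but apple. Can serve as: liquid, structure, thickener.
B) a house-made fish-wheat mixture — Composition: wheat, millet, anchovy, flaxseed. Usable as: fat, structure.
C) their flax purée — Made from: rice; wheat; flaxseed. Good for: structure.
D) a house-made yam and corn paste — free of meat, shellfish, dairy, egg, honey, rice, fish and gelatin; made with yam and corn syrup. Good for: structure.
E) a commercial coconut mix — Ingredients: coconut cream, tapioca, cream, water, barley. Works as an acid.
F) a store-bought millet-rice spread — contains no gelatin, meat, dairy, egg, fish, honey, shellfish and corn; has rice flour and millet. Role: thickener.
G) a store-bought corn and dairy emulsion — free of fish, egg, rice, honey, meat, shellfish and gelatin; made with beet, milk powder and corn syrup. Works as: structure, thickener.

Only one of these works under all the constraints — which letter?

A

A: works as a structure, vegan, no rice — keep
B: has anchovy, so not vegan — no
C: has rice, so not rice-free — no
D: has corn syrup, so not corn-free — reject
E: not usable as a structure; has cream, so not vegan — out
F: not usable as a structure; has rice flour, so not rice-free — out
G: has milk powder, so not vegan; has corn syrup, so not corn-free — no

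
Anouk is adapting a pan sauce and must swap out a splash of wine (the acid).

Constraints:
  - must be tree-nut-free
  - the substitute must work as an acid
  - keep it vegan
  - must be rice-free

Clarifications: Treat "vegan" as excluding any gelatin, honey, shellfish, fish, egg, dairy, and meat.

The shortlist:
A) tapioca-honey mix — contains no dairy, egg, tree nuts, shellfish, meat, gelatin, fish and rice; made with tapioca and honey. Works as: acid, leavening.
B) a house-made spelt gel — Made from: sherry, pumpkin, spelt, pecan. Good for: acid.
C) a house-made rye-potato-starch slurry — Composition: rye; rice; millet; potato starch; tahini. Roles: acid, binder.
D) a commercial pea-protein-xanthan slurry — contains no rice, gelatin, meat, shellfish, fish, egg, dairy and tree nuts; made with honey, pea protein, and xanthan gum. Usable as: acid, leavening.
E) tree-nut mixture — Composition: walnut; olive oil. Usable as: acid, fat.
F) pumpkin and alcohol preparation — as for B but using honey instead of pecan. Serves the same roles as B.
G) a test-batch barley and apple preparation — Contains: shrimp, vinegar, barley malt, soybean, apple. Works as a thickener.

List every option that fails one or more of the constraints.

A: has honey, so not vegan — no
B: has pecan, so not tree-nut-free — no
C: has rice, so not rice-free — out
D: has honey, so not vegan — out
E: has walnut, so not tree-nut-free — no
F: has honey, so not vegan — no
G: not usable as an acid; has shrimp, so not vegan — reject

A, B, C, D, E, F, G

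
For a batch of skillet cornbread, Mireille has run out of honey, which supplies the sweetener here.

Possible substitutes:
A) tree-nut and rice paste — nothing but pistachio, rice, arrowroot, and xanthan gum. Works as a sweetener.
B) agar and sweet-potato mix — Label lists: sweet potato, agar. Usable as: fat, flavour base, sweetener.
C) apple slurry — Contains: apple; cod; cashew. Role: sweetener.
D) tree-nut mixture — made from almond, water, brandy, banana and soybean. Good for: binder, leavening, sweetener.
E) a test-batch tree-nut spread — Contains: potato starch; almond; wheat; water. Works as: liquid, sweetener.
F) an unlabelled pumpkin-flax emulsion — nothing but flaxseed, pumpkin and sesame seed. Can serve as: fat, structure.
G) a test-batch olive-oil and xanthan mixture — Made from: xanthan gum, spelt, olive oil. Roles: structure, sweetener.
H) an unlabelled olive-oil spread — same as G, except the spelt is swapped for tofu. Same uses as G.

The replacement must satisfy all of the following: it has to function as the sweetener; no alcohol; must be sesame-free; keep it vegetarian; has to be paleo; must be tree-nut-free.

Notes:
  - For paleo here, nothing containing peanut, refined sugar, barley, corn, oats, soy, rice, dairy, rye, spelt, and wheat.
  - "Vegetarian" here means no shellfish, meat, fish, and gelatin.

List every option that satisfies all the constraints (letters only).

B

A: has rice, so not paleo; has pistachio, so not tree-nut-free — reject
B: works as a sweetener, vegetarian, no tree nuts — OK
C: has cod, so not vegetarian; has cashew, so not tree-nut-free — no
D: has soybean, so not paleo; has brandy, so not alcohol-free (and 1 more) — out
E: has wheat, so not paleo; has almond, so not tree-nut-free — no
F: not usable as a sweetener; has sesame seed, so not sesame-free — out
G: has spelt, so not paleo — reject
H: has tofu, so not paleo — reject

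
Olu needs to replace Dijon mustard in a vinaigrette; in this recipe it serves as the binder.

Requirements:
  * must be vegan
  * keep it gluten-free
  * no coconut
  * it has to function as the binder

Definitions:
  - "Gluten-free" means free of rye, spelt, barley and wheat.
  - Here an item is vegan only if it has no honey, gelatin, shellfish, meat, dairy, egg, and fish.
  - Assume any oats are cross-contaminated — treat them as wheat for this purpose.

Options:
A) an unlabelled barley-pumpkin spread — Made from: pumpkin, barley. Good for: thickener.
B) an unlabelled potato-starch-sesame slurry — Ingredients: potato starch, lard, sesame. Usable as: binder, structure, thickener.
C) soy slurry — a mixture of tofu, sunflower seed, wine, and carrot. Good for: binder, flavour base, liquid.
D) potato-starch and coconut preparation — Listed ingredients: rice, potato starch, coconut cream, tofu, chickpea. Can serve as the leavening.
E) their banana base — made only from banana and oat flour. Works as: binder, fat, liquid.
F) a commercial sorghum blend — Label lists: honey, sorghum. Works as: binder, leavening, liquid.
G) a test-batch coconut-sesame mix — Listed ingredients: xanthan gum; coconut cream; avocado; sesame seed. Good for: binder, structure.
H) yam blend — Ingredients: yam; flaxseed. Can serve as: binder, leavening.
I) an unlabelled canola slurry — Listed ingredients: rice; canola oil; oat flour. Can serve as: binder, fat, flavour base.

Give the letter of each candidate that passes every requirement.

C, H

A: not usable as a binder; has barley, so not gluten-free — out
B: has lard, so not vegan — no
C: all constraints satisfied — keep
D: not usable as a binder; has coconut cream, so not coconut-free — no
E: has oat flour, so not gluten-free — reject
F: has honey, so not vegan — reject
G: has coconut cream, so not coconut-free — no
H: works as a binder, gluten-free, no coconut — valid
I: has oat flour, so not gluten-free — out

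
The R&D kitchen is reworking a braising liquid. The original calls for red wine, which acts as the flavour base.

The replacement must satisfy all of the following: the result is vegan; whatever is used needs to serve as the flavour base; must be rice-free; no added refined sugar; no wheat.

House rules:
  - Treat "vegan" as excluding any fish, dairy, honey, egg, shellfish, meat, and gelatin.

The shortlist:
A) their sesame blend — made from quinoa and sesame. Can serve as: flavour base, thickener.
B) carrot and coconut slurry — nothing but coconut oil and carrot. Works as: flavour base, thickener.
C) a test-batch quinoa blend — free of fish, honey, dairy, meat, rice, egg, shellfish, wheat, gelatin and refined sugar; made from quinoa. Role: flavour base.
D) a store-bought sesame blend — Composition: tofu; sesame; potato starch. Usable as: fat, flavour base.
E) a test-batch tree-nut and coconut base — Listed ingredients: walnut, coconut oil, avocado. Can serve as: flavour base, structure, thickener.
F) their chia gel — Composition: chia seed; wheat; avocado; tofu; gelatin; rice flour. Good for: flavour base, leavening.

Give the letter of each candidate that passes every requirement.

A: no wheat, no rice — keep
B: nothing on the exclusion list — valid
C: works as a flavour base, no refined sugar, no wheat — keep
D: no rice, no refined sugar — keep
E: all constraints satisfied — OK
F: has gelatin, so not vegan; has rice flour, so not rice-free (and 1 more) — no

A, B, C, D, E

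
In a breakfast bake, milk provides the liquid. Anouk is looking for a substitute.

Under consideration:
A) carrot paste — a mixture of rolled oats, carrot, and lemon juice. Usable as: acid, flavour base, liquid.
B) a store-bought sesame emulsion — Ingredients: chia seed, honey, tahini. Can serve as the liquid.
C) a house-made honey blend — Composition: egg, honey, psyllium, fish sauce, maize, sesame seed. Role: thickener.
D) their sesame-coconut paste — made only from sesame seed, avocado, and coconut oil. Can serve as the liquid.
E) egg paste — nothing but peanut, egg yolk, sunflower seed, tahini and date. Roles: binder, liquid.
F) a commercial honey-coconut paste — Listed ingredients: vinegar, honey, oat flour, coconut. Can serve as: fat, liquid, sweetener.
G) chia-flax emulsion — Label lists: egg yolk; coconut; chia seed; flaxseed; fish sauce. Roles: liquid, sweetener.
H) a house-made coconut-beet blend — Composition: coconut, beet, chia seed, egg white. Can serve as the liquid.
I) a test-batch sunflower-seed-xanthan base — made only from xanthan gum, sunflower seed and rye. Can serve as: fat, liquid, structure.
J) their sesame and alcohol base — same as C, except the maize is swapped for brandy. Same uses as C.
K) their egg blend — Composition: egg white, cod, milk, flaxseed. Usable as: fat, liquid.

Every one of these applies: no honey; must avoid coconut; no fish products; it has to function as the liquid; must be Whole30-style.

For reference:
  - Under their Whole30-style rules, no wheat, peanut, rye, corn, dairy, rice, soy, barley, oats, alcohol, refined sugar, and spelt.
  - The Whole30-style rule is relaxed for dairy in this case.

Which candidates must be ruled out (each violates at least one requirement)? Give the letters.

A: has rolled oats, so not Whole30-style — reject
B: has honey, so not honey-free — reject
C: not usable as a liquid; has maize, so not Whole30-style (and 2 more) — out
D: has coconut oil, so not coconut-free — reject
E: has peanut, so not Whole30-style — out
F: has oat flour, so not Whole30-style; has honey, so not honey-free (and 1 more) — reject
G: has fish sauce, so not fish-free; has coconut, so not coconut-free — out
H: has coconut, so not coconut-free — out
I: has rye, so not Whole30-style — out
J: not usable as a liquid; has brandy, so not Whole30-style (and 2 more) — out
K: has cod, so not fish-free — out

A, B, C, D, E, F, G, H, I, J, K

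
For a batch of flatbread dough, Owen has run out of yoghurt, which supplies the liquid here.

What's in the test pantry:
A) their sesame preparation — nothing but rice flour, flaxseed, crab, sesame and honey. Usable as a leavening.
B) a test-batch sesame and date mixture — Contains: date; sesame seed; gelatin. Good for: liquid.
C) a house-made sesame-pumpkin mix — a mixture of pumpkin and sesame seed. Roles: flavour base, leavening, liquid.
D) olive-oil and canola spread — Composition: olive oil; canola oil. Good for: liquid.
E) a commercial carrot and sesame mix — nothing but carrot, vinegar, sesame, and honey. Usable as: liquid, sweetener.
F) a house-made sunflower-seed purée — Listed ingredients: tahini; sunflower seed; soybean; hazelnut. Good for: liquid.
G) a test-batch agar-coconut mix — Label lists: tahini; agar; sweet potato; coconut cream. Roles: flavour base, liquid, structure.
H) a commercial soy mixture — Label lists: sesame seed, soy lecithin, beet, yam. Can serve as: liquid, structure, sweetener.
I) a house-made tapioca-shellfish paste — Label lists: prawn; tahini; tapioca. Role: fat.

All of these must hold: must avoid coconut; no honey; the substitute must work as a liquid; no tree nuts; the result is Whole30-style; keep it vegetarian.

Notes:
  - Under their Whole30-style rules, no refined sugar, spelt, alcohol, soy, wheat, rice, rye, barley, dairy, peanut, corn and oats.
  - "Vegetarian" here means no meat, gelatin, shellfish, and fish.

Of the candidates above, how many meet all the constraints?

2

A: not usable as a liquid; has rice flour, so not Whole30-style (and 2 more) — reject
B: has gelatin, so not vegetarian — out
C: nothing on the exclusion list — OK
D: Whole30-style, no tree nuts — keep
E: has honey, so not honey-free — out
F: has soybean, so not Whole30-style; has hazelnut, so not tree-nut-free — out
G: has coconut cream, so not coconut-free — no
H: has soy lecithin, so not Whole30-style — out
I: not usable as a liquid; has prawn, so not vegetarian — no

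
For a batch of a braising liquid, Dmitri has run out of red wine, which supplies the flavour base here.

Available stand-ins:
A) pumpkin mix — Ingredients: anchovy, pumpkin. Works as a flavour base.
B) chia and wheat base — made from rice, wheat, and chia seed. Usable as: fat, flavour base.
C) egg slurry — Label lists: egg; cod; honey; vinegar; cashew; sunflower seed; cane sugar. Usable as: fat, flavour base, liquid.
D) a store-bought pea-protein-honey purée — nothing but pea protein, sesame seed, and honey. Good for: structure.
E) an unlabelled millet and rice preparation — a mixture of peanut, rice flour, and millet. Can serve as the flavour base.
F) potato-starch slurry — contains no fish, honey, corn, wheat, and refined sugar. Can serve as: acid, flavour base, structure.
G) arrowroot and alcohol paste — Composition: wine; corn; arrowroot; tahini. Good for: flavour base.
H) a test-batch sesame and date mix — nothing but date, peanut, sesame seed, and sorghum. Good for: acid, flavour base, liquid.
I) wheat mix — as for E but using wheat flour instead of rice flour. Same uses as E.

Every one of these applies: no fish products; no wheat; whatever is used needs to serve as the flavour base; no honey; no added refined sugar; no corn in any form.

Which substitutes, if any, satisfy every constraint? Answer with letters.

A: has anchovy, so not fish-free — out
B: has wheat, so not wheat-free — no
C: has cod, so not fish-free; has cane sugar, so not no-added-sugar (and 1 more) — reject
D: not usable as a flavour base; has honey, so not honey-free — no
E: works as a flavour base, no fish, no corn — keep
F: no corn, no refined sugar — valid
G: has corn, so not corn-free — no
H: works as a flavour base, no refined sugar, no wheat — keep
I: has wheat flour, so not wheat-free — out

E, F, H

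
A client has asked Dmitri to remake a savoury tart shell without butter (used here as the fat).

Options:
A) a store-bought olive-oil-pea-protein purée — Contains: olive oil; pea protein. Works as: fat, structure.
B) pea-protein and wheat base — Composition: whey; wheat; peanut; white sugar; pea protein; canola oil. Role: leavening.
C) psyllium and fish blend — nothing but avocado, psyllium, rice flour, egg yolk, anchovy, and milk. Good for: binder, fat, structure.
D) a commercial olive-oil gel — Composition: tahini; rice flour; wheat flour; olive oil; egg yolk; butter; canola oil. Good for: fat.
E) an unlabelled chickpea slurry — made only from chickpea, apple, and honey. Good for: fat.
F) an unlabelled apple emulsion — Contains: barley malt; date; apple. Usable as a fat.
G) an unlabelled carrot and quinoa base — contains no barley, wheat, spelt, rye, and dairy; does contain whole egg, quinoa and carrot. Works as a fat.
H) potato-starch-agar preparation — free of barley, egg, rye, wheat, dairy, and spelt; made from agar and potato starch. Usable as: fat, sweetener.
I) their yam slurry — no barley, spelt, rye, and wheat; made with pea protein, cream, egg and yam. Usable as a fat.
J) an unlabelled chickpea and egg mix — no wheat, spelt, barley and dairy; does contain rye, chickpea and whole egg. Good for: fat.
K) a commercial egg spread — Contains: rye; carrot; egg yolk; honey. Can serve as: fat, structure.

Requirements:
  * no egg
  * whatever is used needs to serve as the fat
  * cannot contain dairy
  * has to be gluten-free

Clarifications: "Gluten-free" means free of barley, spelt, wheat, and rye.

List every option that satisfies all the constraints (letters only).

A: works as a fat, gluten-free, no egg — keep
B: not usable as a fat; has wheat, so not gluten-free (and 1 more) — out
C: has egg yolk, so not egg-free; has milk, so not dairy-free — reject
D: has wheat flour, so not gluten-free; has egg yolk, so not egg-free (and 1 more) — out
E: every rule checks out — valid
F: has barley malt, so not gluten-free — no
G: has whole egg, so not egg-free — out
H: gluten-free, no dairy — valid
I: has egg, so not egg-free; has cream, so not dairy-free — out
J: has rye, so not gluten-free; has whole egg, so not egg-free — out
K: has rye, so not gluten-free; has egg yolk, so not egg-free — no

A, E, H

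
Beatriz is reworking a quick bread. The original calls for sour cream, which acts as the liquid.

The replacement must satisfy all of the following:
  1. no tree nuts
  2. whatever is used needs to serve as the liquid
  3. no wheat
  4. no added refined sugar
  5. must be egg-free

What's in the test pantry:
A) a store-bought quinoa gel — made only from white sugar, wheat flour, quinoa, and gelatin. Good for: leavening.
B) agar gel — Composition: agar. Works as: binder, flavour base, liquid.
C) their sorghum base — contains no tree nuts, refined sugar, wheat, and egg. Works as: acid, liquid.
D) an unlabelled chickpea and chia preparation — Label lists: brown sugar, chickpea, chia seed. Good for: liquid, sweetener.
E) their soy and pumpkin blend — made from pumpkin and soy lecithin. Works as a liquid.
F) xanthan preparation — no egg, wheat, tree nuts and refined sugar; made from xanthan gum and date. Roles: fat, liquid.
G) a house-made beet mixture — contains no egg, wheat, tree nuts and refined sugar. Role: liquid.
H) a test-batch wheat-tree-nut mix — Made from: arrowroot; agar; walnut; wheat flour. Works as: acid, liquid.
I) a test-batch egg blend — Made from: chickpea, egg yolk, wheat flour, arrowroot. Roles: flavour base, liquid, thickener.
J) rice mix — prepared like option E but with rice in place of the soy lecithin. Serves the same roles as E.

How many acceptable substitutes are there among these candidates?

6

A: not usable as a liquid; has wheat flour, so not wheat-free (and 1 more) — reject
B: nothing on the exclusion list — OK
C: no tree nuts, no wheat — OK
D: has brown sugar, so not no-added-sugar — out
E: no tree nuts, no egg — OK
F: works as a liquid, no wheat, no refined sugar — OK
G: no refined sugar, no wheat — keep
H: has wheat flour, so not wheat-free; has walnut, so not tree-nut-free — out
I: has wheat flour, so not wheat-free; has egg yolk, so not egg-free — reject
J: only rice and pumpkin; none excluded — OK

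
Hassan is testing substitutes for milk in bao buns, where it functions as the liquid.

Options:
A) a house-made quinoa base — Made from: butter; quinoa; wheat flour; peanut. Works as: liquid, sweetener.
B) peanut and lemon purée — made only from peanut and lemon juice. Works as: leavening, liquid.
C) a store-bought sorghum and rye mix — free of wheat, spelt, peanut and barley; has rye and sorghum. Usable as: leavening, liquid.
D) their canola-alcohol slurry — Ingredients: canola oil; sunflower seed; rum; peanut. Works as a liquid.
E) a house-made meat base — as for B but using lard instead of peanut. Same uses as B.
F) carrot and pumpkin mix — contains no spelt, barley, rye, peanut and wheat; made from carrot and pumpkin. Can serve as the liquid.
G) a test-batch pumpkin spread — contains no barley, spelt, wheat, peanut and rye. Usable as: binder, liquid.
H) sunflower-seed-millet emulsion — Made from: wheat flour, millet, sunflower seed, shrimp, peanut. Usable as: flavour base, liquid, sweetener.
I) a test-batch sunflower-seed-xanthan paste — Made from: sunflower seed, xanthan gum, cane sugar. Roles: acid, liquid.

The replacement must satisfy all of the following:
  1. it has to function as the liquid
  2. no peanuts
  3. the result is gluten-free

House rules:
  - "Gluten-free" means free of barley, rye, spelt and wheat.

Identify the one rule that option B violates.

usable as a liquid: satisfied
gluten-free: satisfied
peanut-free: has peanut — fails

peanut-free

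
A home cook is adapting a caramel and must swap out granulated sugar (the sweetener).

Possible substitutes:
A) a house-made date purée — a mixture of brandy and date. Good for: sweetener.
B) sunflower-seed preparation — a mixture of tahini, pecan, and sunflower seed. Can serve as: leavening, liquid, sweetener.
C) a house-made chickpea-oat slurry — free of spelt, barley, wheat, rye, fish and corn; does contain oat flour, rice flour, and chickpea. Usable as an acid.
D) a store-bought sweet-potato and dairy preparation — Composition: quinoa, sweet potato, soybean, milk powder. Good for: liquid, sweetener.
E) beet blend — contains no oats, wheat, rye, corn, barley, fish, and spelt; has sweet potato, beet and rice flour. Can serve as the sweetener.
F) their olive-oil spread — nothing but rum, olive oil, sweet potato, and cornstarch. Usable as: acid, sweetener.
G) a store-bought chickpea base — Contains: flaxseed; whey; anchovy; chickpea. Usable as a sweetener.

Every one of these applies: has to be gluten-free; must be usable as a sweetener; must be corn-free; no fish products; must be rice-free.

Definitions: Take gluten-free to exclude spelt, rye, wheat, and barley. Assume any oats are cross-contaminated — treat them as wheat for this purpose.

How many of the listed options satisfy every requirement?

A: no rice, gluten-free — valid
B: works as a sweetener, no fish, gluten-free — valid
C: not usable as a sweetener; has oat flour, so not gluten-free (and 1 more) — out
D: milk powder and soybean etc. — none of it excluded — keep
E: has rice flour, so not rice-free — no
F: has cornstarch, so not corn-free — reject
G: has anchovy, so not fish-free — reject

3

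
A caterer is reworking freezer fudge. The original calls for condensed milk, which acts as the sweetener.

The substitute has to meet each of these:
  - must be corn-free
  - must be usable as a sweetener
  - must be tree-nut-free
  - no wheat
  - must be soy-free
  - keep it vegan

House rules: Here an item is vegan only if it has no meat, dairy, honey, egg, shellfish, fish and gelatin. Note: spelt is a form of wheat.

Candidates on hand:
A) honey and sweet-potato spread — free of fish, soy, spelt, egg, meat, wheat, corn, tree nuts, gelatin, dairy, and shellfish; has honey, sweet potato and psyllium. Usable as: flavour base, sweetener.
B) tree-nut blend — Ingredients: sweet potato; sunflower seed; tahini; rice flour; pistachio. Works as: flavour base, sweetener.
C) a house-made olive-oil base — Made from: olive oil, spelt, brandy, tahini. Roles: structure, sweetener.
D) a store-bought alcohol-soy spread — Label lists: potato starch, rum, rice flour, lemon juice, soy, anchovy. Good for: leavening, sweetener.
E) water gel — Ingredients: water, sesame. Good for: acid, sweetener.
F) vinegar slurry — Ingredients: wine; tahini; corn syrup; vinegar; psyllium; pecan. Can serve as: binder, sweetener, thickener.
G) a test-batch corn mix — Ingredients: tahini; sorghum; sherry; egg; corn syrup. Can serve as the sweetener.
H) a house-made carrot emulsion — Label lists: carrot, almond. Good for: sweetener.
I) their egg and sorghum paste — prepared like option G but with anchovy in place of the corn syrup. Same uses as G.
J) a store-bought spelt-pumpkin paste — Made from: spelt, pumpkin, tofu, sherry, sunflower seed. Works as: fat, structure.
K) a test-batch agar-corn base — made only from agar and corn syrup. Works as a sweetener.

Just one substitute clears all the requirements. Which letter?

E

A: has honey, so not vegan — reject
B: has pistachio, so not tree-nut-free — reject
C: has spelt, so not wheat-free — reject
D: has anchovy, so not vegan; has soy, so not soy-free — out
E: works as a sweetener, wheat-free, no tree nuts — valid
F: has pecan, so not tree-nut-free; has corn syrup, so not corn-free — reject
G: has egg, so not vegan; has corn syrup, so not corn-free — out
H: has almond, so not tree-nut-free — out
I: has egg, so not vegan — out
J: not usable as a sweetener; has spelt, so not wheat-free (and 1 more) — out
K: has corn syrup, so not corn-free — no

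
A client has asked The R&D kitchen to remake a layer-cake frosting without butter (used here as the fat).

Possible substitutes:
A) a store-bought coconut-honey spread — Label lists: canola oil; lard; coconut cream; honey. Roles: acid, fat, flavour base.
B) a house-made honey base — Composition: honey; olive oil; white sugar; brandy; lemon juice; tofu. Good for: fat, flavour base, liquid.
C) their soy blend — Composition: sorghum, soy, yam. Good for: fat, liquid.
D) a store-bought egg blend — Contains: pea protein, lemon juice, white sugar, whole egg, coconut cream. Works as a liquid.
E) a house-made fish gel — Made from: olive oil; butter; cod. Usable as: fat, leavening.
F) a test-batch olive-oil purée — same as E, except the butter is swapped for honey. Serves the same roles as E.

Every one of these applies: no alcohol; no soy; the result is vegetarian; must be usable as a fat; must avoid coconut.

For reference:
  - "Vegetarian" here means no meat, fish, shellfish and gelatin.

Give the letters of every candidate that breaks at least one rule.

A: has lard, so not vegetarian; has coconut cream, so not coconut-free — no
B: has brandy, so not alcohol-free; has tofu, so not soy-free — no
C: has soy, so not soy-free — no
D: not usable as a fat; has coconut cream, so not coconut-free — out
E: has cod, so not vegetarian — no
F: has cod, so not vegetarian — out

A, B, C, D, E, F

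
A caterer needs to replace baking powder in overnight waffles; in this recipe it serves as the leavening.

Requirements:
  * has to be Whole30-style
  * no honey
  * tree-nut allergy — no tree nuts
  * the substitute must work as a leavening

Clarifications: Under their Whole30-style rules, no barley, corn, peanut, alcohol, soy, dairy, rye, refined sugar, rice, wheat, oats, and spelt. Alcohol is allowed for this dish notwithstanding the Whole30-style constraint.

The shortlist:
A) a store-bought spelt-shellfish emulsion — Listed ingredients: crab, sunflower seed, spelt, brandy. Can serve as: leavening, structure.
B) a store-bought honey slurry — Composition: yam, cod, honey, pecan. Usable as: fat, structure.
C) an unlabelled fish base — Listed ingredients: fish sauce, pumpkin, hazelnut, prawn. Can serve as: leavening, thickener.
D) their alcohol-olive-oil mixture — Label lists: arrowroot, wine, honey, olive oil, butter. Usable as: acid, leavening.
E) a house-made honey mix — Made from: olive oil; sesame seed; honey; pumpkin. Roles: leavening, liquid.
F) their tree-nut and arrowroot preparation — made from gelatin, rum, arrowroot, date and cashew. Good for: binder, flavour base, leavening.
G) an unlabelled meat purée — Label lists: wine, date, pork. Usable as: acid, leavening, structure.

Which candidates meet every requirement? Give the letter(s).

A: has spelt, so not Whole30-style — reject
B: not usable as a leavening; has honey, so not honey-free (and 1 more) — no
C: has hazelnut, so not tree-nut-free — no
D: has butter, so not Whole30-style; has honey, so not honey-free — no
E: has honey, so not honey-free — reject
F: has cashew, so not tree-nut-free — out
G: alcohol is permitted under the Whole30-style carve-out; nothing else excluded — keep

G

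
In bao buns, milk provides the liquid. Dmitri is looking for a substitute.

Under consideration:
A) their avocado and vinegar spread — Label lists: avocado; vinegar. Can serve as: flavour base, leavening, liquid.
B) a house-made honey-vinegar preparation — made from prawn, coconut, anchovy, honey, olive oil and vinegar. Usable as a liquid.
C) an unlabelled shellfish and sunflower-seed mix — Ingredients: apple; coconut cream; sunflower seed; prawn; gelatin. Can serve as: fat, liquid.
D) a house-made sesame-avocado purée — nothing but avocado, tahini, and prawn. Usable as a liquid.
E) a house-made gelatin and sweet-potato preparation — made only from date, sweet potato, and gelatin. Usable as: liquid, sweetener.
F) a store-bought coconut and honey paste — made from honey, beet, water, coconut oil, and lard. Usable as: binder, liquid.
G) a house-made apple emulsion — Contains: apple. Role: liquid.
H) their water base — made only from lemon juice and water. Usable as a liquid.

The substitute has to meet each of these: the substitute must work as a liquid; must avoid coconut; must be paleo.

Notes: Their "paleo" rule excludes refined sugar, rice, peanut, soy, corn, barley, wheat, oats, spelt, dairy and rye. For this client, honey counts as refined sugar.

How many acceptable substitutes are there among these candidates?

A: no coconut, paleo — keep
B: has honey, so not paleo; has coconut, so not coconut-free — out
C: has coconut cream, so not coconut-free — out
D: works as a liquid, paleo, no coconut — valid
E: paleo, no coconut — OK
F: has honey, so not paleo; has coconut oil, so not coconut-free — reject
G: works as a liquid, paleo, no coconut — OK
H: every rule checks out — OK

5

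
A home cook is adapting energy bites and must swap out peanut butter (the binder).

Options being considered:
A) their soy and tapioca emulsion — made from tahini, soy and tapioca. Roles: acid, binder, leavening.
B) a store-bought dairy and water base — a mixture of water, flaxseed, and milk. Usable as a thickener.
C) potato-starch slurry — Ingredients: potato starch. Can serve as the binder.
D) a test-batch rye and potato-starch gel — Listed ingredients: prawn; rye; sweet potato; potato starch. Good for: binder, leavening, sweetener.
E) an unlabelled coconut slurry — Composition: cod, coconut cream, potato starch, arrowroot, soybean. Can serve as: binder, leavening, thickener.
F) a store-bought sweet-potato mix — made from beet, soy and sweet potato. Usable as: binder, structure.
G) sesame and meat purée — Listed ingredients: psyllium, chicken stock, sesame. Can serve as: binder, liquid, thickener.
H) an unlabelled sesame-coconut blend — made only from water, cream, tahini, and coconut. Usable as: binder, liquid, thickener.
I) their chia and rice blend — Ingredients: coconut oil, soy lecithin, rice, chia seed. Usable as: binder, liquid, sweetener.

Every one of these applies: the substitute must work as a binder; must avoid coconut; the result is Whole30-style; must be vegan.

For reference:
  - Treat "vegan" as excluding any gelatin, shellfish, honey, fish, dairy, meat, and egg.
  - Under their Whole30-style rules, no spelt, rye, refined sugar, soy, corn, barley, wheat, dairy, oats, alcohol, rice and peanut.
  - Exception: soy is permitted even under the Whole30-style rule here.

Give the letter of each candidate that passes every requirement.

A, C, F

A: soy is permitted under the Whole30-style carve-out; nothing else excluded — valid
B: not usable as a binder; has milk, so not vegan (and 1 more) — no
C: only potato starch; none excluded — keep
D: has prawn, so not vegan; has rye, so not Whole30-style — out
E: has cod, so not vegan; has coconut cream, so not coconut-free — no
F: soy is permitted under the Whole30-style carve-out; nothing else excluded — keep
G: has chicken stock, so not vegan — no
H: has cream, so not vegan; has cream, so not Whole30-style (and 1 more) — reject
I: has rice, so not Whole30-style; has coconut oil, so not coconut-free — no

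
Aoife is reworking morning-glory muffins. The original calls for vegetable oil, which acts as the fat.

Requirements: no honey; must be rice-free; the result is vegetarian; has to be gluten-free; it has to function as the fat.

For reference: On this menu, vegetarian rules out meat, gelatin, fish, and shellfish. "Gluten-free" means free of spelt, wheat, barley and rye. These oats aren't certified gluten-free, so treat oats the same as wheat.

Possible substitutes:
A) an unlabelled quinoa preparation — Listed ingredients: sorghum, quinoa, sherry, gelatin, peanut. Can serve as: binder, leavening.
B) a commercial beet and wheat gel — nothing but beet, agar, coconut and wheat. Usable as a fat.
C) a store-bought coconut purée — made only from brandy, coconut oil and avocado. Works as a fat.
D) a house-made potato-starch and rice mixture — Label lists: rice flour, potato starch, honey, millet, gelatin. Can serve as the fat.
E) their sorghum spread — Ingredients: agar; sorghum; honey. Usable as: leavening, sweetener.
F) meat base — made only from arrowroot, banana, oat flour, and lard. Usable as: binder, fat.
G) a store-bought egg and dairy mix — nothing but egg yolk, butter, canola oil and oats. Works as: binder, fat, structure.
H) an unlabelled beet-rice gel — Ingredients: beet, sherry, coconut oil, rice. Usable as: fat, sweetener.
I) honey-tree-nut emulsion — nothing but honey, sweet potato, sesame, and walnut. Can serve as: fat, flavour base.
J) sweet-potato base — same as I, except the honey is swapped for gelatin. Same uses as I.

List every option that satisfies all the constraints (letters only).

C

A: not usable as a fat; has gelatin, so not vegetarian — out
B: has wheat, so not gluten-free — out
C: works as a fat, gluten-free, vegetarian — OK
D: has gelatin, so not vegetarian; has rice flour, so not rice-free (and 1 more) — reject
E: not usable as a fat; has honey, so not honey-free — reject
F: has lard, so not vegetarian; has oat flour, so not gluten-free — reject
G: has oats, so not gluten-free — out
H: has rice, so not rice-free — out
I: has honey, so not honey-free — out
J: has gelatin, so not vegetarian — reject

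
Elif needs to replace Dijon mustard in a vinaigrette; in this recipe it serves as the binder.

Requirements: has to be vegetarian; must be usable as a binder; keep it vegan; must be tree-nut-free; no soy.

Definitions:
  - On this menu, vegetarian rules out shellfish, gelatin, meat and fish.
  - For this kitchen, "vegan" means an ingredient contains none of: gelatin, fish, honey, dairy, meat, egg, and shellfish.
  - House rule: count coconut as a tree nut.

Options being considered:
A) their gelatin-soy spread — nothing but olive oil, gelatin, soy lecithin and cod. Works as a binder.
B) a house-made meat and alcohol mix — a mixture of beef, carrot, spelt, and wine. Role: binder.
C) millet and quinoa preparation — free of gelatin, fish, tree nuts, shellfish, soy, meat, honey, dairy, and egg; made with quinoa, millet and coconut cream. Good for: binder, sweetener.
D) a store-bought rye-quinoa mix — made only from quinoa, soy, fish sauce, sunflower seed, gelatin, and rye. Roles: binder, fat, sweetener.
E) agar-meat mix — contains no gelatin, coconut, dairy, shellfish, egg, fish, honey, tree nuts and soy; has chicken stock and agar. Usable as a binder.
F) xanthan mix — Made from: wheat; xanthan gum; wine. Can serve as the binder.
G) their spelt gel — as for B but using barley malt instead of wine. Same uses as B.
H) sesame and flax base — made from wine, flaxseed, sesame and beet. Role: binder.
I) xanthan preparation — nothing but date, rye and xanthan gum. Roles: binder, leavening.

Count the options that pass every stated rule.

A: has cod, so not vegetarian; has cod, so not vegan (and 1 more) — out
B: has beef, so not vegetarian; has beef, so not vegan — no
C: has coconut cream, so not tree-nut-free — no
D: has fish sauce, so not vegetarian; has fish sauce, so not vegan (and 1 more) — no
E: has chicken stock, so not vegetarian; has chicken stock, so not vegan — no
F: all constraints satisfied — keep
G: has beef, so not vegetarian; has beef, so not vegan — reject
H: wine and sesame etc. — none of it excluded — valid
I: vegetarian, vegan — OK

3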